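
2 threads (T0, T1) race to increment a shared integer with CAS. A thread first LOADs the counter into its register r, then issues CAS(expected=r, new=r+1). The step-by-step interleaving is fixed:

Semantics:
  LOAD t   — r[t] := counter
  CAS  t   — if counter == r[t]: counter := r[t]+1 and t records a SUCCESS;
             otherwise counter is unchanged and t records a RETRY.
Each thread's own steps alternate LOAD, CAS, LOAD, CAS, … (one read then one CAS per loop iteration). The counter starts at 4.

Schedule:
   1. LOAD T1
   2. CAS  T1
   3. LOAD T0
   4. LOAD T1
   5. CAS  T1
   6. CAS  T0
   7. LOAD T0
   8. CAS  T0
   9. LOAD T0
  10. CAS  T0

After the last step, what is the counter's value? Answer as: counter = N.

T1 LOAD — after: cnt=4, r=4 — load
T1 CAS — after: cnt=5, r=4 — ok
T0 LOAD — after: cnt=5, r=5 — load
T1 LOAD — after: cnt=5, r=5 — load
T1 CAS — after: cnt=6, r=5 — ok
T0 CAS — after: cnt=6, r=5 — retry
T0 LOAD — after: cnt=6, r=6 — load
T0 CAS — after: cnt=7, r=6 — ok
T0 LOAD — after: cnt=7, r=7 — load
T0 CAS — after: cnt=8, r=7 — ok

counter = 8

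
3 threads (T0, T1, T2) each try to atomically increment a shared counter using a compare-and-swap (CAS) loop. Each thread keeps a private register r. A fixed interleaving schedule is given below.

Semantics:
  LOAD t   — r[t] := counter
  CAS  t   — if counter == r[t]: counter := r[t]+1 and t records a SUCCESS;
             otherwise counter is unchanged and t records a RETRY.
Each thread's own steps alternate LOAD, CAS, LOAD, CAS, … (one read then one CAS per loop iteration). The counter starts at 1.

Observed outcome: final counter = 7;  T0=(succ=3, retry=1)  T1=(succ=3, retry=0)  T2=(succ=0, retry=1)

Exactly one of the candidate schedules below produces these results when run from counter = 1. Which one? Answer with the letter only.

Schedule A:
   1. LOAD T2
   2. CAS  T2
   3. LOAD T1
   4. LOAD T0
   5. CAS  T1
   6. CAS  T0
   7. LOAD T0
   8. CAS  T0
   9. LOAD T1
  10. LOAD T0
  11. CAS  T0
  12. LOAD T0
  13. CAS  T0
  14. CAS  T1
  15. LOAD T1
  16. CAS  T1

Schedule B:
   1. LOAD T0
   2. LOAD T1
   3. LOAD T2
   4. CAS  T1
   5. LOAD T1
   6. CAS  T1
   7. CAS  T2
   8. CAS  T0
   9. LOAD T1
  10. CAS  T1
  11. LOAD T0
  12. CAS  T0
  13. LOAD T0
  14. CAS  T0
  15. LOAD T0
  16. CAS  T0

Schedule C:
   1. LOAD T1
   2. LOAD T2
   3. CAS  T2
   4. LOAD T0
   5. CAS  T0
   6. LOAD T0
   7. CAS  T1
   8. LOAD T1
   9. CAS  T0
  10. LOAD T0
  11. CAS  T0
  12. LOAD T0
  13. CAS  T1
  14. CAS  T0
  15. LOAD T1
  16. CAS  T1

Simulating candidate B:
step 1: T0 LOAD ⇒ load; ctr=1 reg=1
step 2: T1 LOAD ⇒ load; ctr=1 reg=1
step 3: T2 LOAD ⇒ load; ctr=1 reg=1
step 4: T1 CAS ⇒ ok; ctr=2 reg=1
step 5: T1 LOAD ⇒ load; ctr=2 reg=2
step 6: T1 CAS ⇒ ok; ctr=3 reg=2
step 7: T2 CAS ⇒ retry; ctr=3 reg=1
step 8: T0 CAS ⇒ retry; ctr=3 reg=1
step 9: T1 LOAD ⇒ load; ctr=3 reg=3
step 10: T1 CAS ⇒ ok; ctr=4 reg=3
step 11: T0 LOAD ⇒ load; ctr=4 reg=4
step 12: T0 CAS ⇒ ok; ctr=5 reg=4
step 13: T0 LOAD ⇒ load; ctr=5 reg=5
step 14: T0 CAS ⇒ ok; ctr=6 reg=5
step 15: T0 LOAD ⇒ load; ctr=6 reg=6
step 16: T0 CAS ⇒ ok; ctr=7 reg=6

B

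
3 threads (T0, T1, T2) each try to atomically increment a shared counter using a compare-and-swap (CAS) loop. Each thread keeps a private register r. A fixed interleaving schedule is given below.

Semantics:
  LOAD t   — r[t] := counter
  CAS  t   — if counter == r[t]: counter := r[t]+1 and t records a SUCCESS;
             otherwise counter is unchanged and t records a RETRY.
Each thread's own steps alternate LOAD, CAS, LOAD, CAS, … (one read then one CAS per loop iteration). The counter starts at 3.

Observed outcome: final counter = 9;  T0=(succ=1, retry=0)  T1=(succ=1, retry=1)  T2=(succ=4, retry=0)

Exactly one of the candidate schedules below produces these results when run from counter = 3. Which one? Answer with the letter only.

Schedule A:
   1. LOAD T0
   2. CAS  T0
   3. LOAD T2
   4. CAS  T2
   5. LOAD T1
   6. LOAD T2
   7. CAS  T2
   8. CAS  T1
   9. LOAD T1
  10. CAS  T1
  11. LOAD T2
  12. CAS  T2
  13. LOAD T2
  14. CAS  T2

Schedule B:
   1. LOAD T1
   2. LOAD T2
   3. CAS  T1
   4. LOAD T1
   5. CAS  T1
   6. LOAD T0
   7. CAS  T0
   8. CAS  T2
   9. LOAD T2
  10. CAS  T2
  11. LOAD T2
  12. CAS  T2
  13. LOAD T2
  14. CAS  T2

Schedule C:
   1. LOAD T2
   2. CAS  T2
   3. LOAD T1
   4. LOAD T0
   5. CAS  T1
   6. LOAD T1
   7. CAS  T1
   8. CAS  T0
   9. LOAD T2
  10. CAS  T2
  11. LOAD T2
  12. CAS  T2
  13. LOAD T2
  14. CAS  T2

Run A:
   1) LOAD T0:  M=3  r_T0=3
   2) CAS  T0:  M=4  r_T0=3 ✓
   3) LOAD T2:  M=4  r_T2=4
   4) CAS  T2:  M=5  r_T2=4 ✓
   5) LOAD T1:  M=5  r_T1=5
   6) LOAD T2:  M=5  r_T2=5
   7) CAS  T2:  M=6  r_T2=5 ✓
   8) CAS  T1:  M=6  r_T1=5 ✗
   9) LOAD T1:  M=6  r_T1=6
  10) CAS  T1:  M=7  r_T1=6 ✓
  11) LOAD T2:  M=7  r_T2=7
  12) CAS  T2:  M=8  r_T2=7 ✓
  13) LOAD T2:  M=8  r_T2=8
  14) CAS  T2:  M=9  r_T2=8 ✓

A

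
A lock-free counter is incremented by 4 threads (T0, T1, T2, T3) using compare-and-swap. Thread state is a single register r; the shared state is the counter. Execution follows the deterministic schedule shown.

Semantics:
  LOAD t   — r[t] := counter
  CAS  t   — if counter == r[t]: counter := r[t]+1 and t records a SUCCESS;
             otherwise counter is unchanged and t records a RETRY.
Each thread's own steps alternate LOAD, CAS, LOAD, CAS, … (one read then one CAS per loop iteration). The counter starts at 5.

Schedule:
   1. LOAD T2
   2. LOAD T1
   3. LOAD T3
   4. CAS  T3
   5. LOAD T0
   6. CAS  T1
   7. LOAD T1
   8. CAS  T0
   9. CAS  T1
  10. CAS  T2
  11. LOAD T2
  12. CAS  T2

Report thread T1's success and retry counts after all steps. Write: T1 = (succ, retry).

T1 = (0, 2)

1. LOAD T2 → mem=5 r[T2]=5 [LOAD]
2. LOAD T1 → mem=5 r[T1]=5 [LOAD]
3. LOAD T3 → mem=5 r[T3]=5 [LOAD]
4. CAS T3 → mem=6 r[T3]=5 [OK]
5. LOAD T0 → mem=6 r[T0]=6 [LOAD]
6. CAS T1 → mem=6 r[T1]=5 [RETRY]
7. LOAD T1 → mem=6 r[T1]=6 [LOAD]
8. CAS T0 → mem=7 r[T0]=6 [OK]
9. CAS T1 → mem=7 r[T1]=6 [RETRY]
10. CAS T2 → mem=7 r[T2]=5 [RETRY]
11. LOAD T2 → mem=7 r[T2]=7 [LOAD]
12. CAS T2 → mem=8 r[T2]=7 [OK]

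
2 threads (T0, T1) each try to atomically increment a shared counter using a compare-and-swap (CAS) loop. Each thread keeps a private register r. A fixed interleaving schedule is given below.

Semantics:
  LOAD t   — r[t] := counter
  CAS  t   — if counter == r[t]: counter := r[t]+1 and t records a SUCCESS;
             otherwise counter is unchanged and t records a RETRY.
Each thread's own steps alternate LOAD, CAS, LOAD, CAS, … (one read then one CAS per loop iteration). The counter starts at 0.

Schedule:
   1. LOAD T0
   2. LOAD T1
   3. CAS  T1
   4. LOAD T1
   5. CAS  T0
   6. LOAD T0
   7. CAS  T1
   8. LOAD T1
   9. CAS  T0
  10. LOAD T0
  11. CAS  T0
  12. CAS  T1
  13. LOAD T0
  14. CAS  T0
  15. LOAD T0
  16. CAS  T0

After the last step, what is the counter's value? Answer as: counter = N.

step 1: T0 LOAD ⇒ load; ctr=0 reg=0
step 2: T1 LOAD ⇒ load; ctr=0 reg=0
step 3: T1 CAS ⇒ ok; ctr=1 reg=0
step 4: T1 LOAD ⇒ load; ctr=1 reg=1
step 5: T0 CAS ⇒ retry; ctr=1 reg=0
step 6: T0 LOAD ⇒ load; ctr=1 reg=1
step 7: T1 CAS ⇒ ok; ctr=2 reg=1
step 8: T1 LOAD ⇒ load; ctr=2 reg=2
step 9: T0 CAS ⇒ retry; ctr=2 reg=1
step 10: T0 LOAD ⇒ load; ctr=2 reg=2
step 11: T0 CAS ⇒ ok; ctr=3 reg=2
step 12: T1 CAS ⇒ retry; ctr=3 reg=2
step 13: T0 LOAD ⇒ load; ctr=3 reg=3
step 14: T0 CAS ⇒ ok; ctr=4 reg=3
step 15: T0 LOAD ⇒ load; ctr=4 reg=4
step 16: T0 CAS ⇒ ok; ctr=5 reg=4

counter = 5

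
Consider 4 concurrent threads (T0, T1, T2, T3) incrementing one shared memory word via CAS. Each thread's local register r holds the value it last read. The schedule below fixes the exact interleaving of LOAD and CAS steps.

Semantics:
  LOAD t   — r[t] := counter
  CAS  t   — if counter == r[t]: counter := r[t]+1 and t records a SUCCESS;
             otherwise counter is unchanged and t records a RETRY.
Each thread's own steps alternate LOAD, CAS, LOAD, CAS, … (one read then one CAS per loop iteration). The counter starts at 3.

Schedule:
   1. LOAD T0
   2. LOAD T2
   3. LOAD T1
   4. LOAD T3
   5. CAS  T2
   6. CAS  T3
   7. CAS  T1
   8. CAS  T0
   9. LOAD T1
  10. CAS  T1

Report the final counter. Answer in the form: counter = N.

1. LOAD T0 → mem=3 r[T0]=3 [LOAD]
2. LOAD T2 → mem=3 r[T2]=3 [LOAD]
3. LOAD T1 → mem=3 r[T1]=3 [LOAD]
4. LOAD T3 → mem=3 r[T3]=3 [LOAD]
5. CAS T2 → mem=4 r[T2]=3 [OK]
6. CAS T3 → mem=4 r[T3]=3 [RETRY]
7. CAS T1 → mem=4 r[T1]=3 [RETRY]
8. CAS T0 → mem=4 r[T0]=3 [RETRY]
9. LOAD T1 → mem=4 r[T1]=4 [LOAD]
10. CAS T1 → mem=5 r[T1]=4 [OK]

counter = 5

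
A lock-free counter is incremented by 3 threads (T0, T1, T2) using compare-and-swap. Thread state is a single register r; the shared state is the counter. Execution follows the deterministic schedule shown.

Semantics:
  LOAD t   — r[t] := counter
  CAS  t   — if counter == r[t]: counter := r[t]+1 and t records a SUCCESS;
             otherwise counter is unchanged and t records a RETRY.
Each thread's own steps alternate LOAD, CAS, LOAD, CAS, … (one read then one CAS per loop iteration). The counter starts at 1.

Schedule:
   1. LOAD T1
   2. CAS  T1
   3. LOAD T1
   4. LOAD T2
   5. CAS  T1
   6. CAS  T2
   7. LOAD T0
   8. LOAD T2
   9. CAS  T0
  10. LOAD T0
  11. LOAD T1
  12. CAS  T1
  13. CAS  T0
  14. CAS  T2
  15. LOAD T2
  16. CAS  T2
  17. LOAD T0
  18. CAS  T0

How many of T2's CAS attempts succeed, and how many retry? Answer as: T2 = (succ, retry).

   1) LOAD T1:  M=1  r_T1=1
   2) CAS  T1:  M=2  r_T1=1 ✓
   3) LOAD T1:  M=2  r_T1=2
   4) LOAD T2:  M=2  r_T2=2
   5) CAS  T1:  M=3  r_T1=2 ✓
   6) CAS  T2:  M=3  r_T2=2 ✗
   7) LOAD T0:  M=3  r_T0=3
   8) LOAD T2:  M=3  r_T2=3
   9) CAS  T0:  M=4  r_T0=3 ✓
  10) LOAD T0:  M=4  r_T0=4
  11) LOAD T1:  M=4  r_T1=4
  12) CAS  T1:  M=5  r_T1=4 ✓
  13) CAS  T0:  M=5  r_T0=4 ✗
  14) CAS  T2:  M=5  r_T2=3 ✗
  15) LOAD T2:  M=5  r_T2=5
  16) CAS  T2:  M=6  r_T2=5 ✓
  17) LOAD T0:  M=6  r_T0=6
  18) CAS  T0:  M=7  r_T0=6 ✓

T2 = (1, 2)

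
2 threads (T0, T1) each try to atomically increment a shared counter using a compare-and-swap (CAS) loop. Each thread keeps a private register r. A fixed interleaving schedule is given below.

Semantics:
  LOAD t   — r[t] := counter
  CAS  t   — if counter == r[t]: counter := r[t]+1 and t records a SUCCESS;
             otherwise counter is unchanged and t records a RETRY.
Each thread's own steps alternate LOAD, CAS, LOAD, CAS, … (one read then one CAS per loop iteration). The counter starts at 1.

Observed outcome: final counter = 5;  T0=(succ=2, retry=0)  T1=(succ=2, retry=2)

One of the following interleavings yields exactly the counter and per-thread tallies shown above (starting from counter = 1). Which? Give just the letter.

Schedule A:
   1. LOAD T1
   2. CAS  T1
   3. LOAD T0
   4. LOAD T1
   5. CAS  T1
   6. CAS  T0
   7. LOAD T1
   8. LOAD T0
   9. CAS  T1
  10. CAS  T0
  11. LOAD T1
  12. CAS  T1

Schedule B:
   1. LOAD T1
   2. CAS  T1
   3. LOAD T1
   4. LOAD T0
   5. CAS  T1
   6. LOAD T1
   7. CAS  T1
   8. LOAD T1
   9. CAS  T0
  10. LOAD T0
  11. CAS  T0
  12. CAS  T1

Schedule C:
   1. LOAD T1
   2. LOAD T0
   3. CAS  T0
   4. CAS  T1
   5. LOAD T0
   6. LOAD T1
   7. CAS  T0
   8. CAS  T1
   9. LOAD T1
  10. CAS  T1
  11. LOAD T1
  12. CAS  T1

Tracing schedule C:
T1 LOAD — after: cnt=1, r=1 — load
T0 LOAD — after: cnt=1, r=1 — load
T0 CAS — after: cnt=2, r=1 — ok
T1 CAS — after: cnt=2, r=1 — retry
T0 LOAD — after: cnt=2, r=2 — load
T1 LOAD — after: cnt=2, r=2 — load
T0 CAS — after: cnt=3, r=2 — ok
T1 CAS — after: cnt=3, r=2 — retry
T1 LOAD — after: cnt=3, r=3 — load
T1 CAS — after: cnt=4, r=3 — ok
T1 LOAD — after: cnt=4, r=4 — load
T1 CAS — after: cnt=5, r=4 — ok

C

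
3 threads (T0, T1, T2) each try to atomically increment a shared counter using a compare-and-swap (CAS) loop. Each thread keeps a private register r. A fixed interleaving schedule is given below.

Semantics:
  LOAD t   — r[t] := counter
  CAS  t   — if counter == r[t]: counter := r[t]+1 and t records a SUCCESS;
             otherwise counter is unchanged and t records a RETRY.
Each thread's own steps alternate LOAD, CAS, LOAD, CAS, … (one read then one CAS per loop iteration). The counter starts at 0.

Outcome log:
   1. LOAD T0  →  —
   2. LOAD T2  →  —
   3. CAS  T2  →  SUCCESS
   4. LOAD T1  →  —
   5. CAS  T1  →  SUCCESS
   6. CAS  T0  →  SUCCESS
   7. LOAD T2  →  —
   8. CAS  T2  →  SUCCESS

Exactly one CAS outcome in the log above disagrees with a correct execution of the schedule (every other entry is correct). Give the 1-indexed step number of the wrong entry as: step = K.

Reference trace:
[1] T0.load  rd  (counter 0, T0.r 0)
[2] T2.load  rd  (counter 0, T2.r 0)
[3] T2.cas  hit  (counter 1, T2.r 0)
[4] T1.load  rd  (counter 1, T1.r 1)
[5] T1.cas  hit  (counter 2, T1.r 1)
[6] T0.cas  miss  (counter 2, T0.r 0)
[7] T2.load  rd  (counter 2, T2.r 2)
[8] T2.cas  hit  (counter 3, T2.r 2)
Mismatch at 6.

step = 6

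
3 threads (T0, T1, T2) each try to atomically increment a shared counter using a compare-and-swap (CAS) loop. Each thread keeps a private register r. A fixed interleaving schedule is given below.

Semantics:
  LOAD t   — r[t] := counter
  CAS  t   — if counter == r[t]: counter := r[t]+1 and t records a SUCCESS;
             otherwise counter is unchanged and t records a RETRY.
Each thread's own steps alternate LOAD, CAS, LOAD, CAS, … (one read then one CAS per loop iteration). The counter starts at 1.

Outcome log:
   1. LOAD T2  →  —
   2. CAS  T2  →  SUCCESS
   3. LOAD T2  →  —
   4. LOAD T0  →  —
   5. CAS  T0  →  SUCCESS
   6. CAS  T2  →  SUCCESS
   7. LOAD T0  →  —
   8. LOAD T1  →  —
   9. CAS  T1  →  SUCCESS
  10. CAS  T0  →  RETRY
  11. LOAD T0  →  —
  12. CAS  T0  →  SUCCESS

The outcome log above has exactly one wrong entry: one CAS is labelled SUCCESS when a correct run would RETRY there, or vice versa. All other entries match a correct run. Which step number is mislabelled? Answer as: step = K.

step = 6

Correct run:
#1 T2 reads 1
#2 T2 CAS(1→2) writes; counter now 2
#3 T2 reads 2
#4 T0 reads 2
#5 T0 CAS(2→3) writes; counter now 3
#6 T2 CAS(2→3) fails; counter now 3
#7 T0 reads 3
#8 T1 reads 3
#9 T1 CAS(3→4) writes; counter now 4
#10 T0 CAS(3→4) fails; counter now 4
#11 T0 reads 4
#12 T0 CAS(4→5) writes; counter now 5
Log disagrees first at step 6.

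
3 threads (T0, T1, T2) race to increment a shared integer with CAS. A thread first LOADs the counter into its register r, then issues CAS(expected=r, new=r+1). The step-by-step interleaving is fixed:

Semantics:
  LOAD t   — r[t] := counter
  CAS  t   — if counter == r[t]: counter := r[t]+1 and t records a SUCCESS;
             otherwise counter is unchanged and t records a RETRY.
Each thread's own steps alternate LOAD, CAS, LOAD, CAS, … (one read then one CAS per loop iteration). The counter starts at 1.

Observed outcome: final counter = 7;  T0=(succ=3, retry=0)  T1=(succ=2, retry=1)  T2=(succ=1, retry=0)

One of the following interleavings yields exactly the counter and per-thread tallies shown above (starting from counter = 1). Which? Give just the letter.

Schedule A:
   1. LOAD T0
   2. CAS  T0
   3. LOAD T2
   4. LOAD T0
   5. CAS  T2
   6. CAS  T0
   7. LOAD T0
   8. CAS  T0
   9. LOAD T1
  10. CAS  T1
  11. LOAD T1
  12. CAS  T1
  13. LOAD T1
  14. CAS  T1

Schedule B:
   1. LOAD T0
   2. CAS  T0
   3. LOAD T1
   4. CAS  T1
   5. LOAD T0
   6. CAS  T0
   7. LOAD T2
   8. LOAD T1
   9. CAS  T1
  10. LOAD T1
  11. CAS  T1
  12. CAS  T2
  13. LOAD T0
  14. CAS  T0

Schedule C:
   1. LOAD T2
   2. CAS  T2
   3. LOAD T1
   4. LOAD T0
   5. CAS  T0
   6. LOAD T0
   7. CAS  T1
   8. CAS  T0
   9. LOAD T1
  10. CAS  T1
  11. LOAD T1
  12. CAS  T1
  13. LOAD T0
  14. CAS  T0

C

Simulating candidate C:
#1 T2 reads 1
#2 T2 CAS(1→2) writes; counter now 2
#3 T1 reads 2
#4 T0 reads 2
#5 T0 CAS(2→3) writes; counter now 3
#6 T0 reads 3
#7 T1 CAS(2→3) fails; counter now 3
#8 T0 CAS(3→4) writes; counter now 4
#9 T1 reads 4
#10 T1 CAS(4→5) writes; counter now 5
#11 T1 reads 5
#12 T1 CAS(5→6) writes; counter now 6
#13 T0 reads 6
#14 T0 CAS(6→7) writes; counter now 7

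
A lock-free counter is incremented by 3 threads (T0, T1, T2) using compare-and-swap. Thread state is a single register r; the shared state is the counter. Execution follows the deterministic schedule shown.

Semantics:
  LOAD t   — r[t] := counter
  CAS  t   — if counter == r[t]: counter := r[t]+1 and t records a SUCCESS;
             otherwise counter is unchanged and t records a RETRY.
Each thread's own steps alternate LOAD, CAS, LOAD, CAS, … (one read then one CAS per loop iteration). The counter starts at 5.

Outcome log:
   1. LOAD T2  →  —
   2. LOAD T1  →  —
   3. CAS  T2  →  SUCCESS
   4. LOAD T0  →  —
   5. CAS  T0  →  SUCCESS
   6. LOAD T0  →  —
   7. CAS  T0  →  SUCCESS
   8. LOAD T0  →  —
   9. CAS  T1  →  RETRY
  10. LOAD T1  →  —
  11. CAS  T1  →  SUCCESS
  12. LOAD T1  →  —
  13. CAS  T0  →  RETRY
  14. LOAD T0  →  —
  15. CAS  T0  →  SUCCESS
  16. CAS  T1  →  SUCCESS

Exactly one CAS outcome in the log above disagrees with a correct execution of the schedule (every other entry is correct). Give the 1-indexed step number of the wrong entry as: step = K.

step = 16

Reference trace:
step 1: T2 LOAD ⇒ load; ctr=5 reg=5
step 2: T1 LOAD ⇒ load; ctr=5 reg=5
step 3: T2 CAS ⇒ ok; ctr=6 reg=5
step 4: T0 LOAD ⇒ load; ctr=6 reg=6
step 5: T0 CAS ⇒ ok; ctr=7 reg=6
step 6: T0 LOAD ⇒ load; ctr=7 reg=7
step 7: T0 CAS ⇒ ok; ctr=8 reg=7
step 8: T0 LOAD ⇒ load; ctr=8 reg=8
step 9: T1 CAS ⇒ retry; ctr=8 reg=5
step 10: T1 LOAD ⇒ load; ctr=8 reg=8
step 11: T1 CAS ⇒ ok; ctr=9 reg=8
step 12: T1 LOAD ⇒ load; ctr=9 reg=9
step 13: T0 CAS ⇒ retry; ctr=9 reg=8
step 14: T0 LOAD ⇒ load; ctr=9 reg=9
step 15: T0 CAS ⇒ ok; ctr=10 reg=9
step 16: T1 CAS ⇒ retry; ctr=10 reg=9
Flip is step 16.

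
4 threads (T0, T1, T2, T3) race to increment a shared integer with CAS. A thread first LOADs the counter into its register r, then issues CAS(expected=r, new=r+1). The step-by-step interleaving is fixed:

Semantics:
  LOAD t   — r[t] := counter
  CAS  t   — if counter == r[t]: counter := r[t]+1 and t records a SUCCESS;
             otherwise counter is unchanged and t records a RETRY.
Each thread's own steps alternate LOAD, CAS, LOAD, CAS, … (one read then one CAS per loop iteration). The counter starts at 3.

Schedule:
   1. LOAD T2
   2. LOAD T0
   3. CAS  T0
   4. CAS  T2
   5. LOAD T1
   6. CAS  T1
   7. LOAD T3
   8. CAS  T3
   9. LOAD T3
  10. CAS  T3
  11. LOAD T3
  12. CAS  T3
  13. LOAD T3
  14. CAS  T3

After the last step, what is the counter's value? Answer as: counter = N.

#1 T2 reads 3
#2 T0 reads 3
#3 T0 CAS(3→4) writes; counter now 4
#4 T2 CAS(3→4) fails; counter now 4
#5 T1 reads 4
#6 T1 CAS(4→5) writes; counter now 5
#7 T3 reads 5
#8 T3 CAS(5→6) writes; counter now 6
#9 T3 reads 6
#10 T3 CAS(6→7) writes; counter now 7
#11 T3 reads 7
#12 T3 CAS(7→8) writes; counter now 8
#13 T3 reads 8
#14 T3 CAS(8→9) writes; counter now 9

counter = 9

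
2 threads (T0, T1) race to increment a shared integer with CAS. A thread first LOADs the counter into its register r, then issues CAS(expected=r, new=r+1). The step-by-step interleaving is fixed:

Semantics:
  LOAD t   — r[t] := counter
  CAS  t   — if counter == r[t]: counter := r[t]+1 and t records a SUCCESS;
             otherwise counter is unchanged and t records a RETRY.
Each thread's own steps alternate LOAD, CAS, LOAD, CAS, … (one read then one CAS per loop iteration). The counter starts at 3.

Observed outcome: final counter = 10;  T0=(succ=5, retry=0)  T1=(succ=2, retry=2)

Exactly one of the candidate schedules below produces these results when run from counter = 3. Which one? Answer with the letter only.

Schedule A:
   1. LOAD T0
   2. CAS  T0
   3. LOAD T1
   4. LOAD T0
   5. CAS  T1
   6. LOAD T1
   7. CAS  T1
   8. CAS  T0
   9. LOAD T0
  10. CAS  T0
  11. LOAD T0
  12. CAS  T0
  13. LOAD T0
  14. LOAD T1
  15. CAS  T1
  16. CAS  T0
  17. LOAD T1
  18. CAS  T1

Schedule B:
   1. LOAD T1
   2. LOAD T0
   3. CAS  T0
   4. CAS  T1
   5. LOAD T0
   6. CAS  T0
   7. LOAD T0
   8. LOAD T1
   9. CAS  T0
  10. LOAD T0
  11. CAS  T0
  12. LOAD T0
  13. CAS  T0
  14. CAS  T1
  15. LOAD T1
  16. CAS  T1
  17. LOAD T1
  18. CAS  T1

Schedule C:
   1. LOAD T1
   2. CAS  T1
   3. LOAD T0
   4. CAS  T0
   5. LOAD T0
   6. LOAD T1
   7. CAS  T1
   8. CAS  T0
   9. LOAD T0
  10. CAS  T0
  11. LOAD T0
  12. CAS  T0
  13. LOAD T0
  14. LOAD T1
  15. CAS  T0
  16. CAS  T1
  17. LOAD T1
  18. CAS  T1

B

Tracing schedule B:
step 1: T1 LOAD ⇒ load; ctr=3 reg=3
step 2: T0 LOAD ⇒ load; ctr=3 reg=3
step 3: T0 CAS ⇒ ok; ctr=4 reg=3
step 4: T1 CAS ⇒ retry; ctr=4 reg=3
step 5: T0 LOAD ⇒ load; ctr=4 reg=4
step 6: T0 CAS ⇒ ok; ctr=5 reg=4
step 7: T0 LOAD ⇒ load; ctr=5 reg=5
step 8: T1 LOAD ⇒ load; ctr=5 reg=5
step 9: T0 CAS ⇒ ok; ctr=6 reg=5
step 10: T0 LOAD ⇒ load; ctr=6 reg=6
step 11: T0 CAS ⇒ ok; ctr=7 reg=6
step 12: T0 LOAD ⇒ load; ctr=7 reg=7
step 13: T0 CAS ⇒ ok; ctr=8 reg=7
step 14: T1 CAS ⇒ retry; ctr=8 reg=5
step 15: T1 LOAD ⇒ load; ctr=8 reg=8
step 16: T1 CAS ⇒ ok; ctr=9 reg=8
step 17: T1 LOAD ⇒ load; ctr=9 reg=9
step 18: T1 CAS ⇒ ok; ctr=10 reg=9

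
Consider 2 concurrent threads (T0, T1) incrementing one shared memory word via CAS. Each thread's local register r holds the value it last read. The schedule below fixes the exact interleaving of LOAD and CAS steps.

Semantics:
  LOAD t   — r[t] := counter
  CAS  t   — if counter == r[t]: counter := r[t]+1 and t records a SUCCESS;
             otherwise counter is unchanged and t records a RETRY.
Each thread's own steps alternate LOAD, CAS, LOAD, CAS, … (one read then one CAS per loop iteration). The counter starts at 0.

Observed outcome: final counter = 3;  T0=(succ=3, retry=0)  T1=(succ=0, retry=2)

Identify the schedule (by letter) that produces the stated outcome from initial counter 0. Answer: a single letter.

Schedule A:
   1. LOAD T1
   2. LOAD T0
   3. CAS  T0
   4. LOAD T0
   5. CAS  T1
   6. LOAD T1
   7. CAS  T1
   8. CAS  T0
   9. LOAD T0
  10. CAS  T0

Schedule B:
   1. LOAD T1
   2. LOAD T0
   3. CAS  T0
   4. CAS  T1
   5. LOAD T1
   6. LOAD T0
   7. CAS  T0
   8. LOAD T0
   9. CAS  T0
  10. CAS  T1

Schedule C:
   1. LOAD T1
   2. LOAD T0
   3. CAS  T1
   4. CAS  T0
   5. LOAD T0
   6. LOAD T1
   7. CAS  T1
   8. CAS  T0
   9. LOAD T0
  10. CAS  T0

B

Tracing schedule B:
1. LOAD T1 → mem=0 r[T1]=0 [LOAD]
2. LOAD T0 → mem=0 r[T0]=0 [LOAD]
3. CAS T0 → mem=1 r[T0]=0 [OK]
4. CAS T1 → mem=1 r[T1]=0 [RETRY]
5. LOAD T1 → mem=1 r[T1]=1 [LOAD]
6. LOAD T0 → mem=1 r[T0]=1 [LOAD]
7. CAS T0 → mem=2 r[T0]=1 [OK]
8. LOAD T0 → mem=2 r[T0]=2 [LOAD]
9. CAS T0 → mem=3 r[T0]=2 [OK]
10. CAS T1 → mem=3 r[T1]=1 [RETRY]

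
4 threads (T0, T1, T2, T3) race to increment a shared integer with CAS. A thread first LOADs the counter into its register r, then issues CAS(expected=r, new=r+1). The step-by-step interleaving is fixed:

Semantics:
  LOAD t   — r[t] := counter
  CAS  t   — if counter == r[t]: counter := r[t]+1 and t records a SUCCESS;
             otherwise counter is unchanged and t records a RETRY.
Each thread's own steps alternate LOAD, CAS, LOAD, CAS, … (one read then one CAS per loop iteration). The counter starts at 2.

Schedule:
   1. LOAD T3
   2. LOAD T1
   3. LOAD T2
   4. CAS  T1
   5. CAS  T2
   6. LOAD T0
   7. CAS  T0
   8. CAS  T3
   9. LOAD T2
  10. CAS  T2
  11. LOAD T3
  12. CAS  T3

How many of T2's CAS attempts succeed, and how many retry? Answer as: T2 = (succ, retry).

T2 = (1, 1)

[1] T3.load  rd  (counter 2, T3.r 2)
[2] T1.load  rd  (counter 2, T1.r 2)
[3] T2.load  rd  (counter 2, T2.r 2)
[4] T1.cas  hit  (counter 3, T1.r 2)
[5] T2.cas  miss  (counter 3, T2.r 2)
[6] T0.load  rd  (counter 3, T0.r 3)
[7] T0.cas  hit  (counter 4, T0.r 3)
[8] T3.cas  miss  (counter 4, T3.r 2)
[9] T2.load  rd  (counter 4, T2.r 4)
[10] T2.cas  hit  (counter 5, T2.r 4)
[11] T3.load  rd  (counter 5, T3.r 5)
[12] T3.cas  hit  (counter 6, T3.r 5)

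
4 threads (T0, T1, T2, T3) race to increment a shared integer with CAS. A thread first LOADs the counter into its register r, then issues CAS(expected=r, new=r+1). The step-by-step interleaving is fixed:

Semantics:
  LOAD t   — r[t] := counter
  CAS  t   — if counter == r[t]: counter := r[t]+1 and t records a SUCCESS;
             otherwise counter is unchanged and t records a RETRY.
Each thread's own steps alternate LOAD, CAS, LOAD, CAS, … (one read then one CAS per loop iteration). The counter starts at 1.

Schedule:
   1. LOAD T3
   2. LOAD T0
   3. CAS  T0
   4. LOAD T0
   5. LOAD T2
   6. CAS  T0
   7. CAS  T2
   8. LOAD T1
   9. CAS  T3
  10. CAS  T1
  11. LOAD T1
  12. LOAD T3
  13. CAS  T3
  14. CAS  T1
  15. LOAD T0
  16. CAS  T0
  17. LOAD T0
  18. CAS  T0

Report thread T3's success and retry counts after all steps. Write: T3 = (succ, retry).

1. LOAD T3 → mem=1 r[T3]=1 [LOAD]
2. LOAD T0 → mem=1 r[T0]=1 [LOAD]
3. CAS T0 → mem=2 r[T0]=1 [OK]
4. LOAD T0 → mem=2 r[T0]=2 [LOAD]
5. LOAD T2 → mem=2 r[T2]=2 [LOAD]
6. CAS T0 → mem=3 r[T0]=2 [OK]
7. CAS T2 → mem=3 r[T2]=2 [RETRY]
8. LOAD T1 → mem=3 r[T1]=3 [LOAD]
9. CAS T3 → mem=3 r[T3]=1 [RETRY]
10. CAS T1 → mem=4 r[T1]=3 [OK]
11. LOAD T1 → mem=4 r[T1]=4 [LOAD]
12. LOAD T3 → mem=4 r[T3]=4 [LOAD]
13. CAS T3 → mem=5 r[T3]=4 [OK]
14. CAS T1 → mem=5 r[T1]=4 [RETRY]
15. LOAD T0 → mem=5 r[T0]=5 [LOAD]
16. CAS T0 → mem=6 r[T0]=5 [OK]
17. LOAD T0 → mem=6 r[T0]=6 [LOAD]
18. CAS T0 → mem=7 r[T0]=6 [OK]

T3 = (1, 1)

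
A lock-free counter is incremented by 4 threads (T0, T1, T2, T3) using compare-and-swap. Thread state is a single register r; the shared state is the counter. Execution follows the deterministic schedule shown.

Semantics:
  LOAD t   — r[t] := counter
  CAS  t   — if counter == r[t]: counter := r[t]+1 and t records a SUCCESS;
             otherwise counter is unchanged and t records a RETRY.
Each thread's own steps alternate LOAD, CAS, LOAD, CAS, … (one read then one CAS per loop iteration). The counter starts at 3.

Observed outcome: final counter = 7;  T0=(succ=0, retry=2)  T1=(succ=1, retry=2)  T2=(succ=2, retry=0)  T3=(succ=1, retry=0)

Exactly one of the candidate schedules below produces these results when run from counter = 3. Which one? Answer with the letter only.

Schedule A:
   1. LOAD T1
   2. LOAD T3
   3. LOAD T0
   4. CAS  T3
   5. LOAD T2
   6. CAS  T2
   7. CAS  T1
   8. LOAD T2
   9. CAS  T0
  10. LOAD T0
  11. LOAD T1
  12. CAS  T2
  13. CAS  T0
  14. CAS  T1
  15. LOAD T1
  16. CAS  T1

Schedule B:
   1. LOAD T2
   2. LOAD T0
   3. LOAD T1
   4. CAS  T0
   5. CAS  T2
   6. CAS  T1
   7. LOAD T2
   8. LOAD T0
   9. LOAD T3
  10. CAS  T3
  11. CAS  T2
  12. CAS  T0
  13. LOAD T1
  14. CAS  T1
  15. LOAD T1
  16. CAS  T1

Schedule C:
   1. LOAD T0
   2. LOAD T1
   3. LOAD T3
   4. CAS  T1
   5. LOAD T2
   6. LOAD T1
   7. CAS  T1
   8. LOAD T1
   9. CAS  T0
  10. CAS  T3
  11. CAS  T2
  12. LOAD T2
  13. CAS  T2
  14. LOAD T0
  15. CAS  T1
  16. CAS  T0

Run A:
[1] T1.load  rd  (counter 3, T1.r 3)
[2] T3.load  rd  (counter 3, T3.r 3)
[3] T0.load  rd  (counter 3, T0.r 3)
[4] T3.cas  hit  (counter 4, T3.r 3)
[5] T2.load  rd  (counter 4, T2.r 4)
[6] T2.cas  hit  (counter 5, T2.r 4)
[7] T1.cas  miss  (counter 5, T1.r 3)
[8] T2.load  rd  (counter 5, T2.r 5)
[9] T0.cas  miss  (counter 5, T0.r 3)
[10] T0.load  rd  (counter 5, T0.r 5)
[11] T1.load  rd  (counter 5, T1.r 5)
[12] T2.cas  hit  (counter 6, T2.r 5)
[13] T0.cas  miss  (counter 6, T0.r 5)
[14] T1.cas  miss  (counter 6, T1.r 5)
[15] T1.load  rd  (counter 6, T1.r 6)
[16] T1.cas  hit  (counter 7, T1.r 6)

A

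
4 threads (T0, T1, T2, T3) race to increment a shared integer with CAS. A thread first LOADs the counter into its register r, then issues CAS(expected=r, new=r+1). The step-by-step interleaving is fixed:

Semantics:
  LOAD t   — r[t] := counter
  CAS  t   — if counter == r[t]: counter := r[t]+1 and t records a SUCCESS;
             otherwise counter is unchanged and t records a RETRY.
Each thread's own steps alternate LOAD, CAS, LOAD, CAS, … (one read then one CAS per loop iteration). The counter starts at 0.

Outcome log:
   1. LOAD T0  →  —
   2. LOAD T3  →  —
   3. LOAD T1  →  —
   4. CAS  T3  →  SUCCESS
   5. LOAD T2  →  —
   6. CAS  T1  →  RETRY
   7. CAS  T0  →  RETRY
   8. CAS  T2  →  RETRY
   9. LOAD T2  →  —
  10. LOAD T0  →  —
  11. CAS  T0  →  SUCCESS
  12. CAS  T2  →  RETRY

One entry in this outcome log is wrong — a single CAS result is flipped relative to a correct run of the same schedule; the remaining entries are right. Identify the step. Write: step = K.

Correct run:
1. LOAD T0 → mem=0 r[T0]=0 [LOAD]
2. LOAD T3 → mem=0 r[T3]=0 [LOAD]
3. LOAD T1 → mem=0 r[T1]=0 [LOAD]
4. CAS T3 → mem=1 r[T3]=0 [OK]
5. LOAD T2 → mem=1 r[T2]=1 [LOAD]
6. CAS T1 → mem=1 r[T1]=0 [RETRY]
7. CAS T0 → mem=1 r[T0]=0 [RETRY]
8. CAS T2 → mem=2 r[T2]=1 [OK]
9. LOAD T2 → mem=2 r[T2]=2 [LOAD]
10. LOAD T0 → mem=2 r[T0]=2 [LOAD]
11. CAS T0 → mem=3 r[T0]=2 [OK]
12. CAS T2 → mem=3 r[T2]=2 [RETRY]
Flip is step 8.

step = 8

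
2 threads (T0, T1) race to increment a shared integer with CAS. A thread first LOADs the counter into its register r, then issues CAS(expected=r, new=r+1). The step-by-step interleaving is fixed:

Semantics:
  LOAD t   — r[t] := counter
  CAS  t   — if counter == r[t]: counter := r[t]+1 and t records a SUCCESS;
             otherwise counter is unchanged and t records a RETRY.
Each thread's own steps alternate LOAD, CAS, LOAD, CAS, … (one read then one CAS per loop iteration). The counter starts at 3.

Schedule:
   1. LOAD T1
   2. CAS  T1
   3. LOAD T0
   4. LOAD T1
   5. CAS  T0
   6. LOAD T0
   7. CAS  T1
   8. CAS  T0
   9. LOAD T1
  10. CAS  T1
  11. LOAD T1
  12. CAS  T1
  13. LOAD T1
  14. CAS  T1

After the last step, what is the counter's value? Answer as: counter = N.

counter = 9

step 1: T1 LOAD ⇒ load; ctr=3 reg=3
step 2: T1 CAS ⇒ ok; ctr=4 reg=3
step 3: T0 LOAD ⇒ load; ctr=4 reg=4
step 4: T1 LOAD ⇒ load; ctr=4 reg=4
step 5: T0 CAS ⇒ ok; ctr=5 reg=4
step 6: T0 LOAD ⇒ load; ctr=5 reg=5
step 7: T1 CAS ⇒ retry; ctr=5 reg=4
step 8: T0 CAS ⇒ ok; ctr=6 reg=5
step 9: T1 LOAD ⇒ load; ctr=6 reg=6
step 10: T1 CAS ⇒ ok; ctr=7 reg=6
step 11: T1 LOAD ⇒ load; ctr=7 reg=7
step 12: T1 CAS ⇒ ok; ctr=8 reg=7
step 13: T1 LOAD ⇒ load; ctr=8 reg=8
step 14: T1 CAS ⇒ ok; ctr=9 reg=8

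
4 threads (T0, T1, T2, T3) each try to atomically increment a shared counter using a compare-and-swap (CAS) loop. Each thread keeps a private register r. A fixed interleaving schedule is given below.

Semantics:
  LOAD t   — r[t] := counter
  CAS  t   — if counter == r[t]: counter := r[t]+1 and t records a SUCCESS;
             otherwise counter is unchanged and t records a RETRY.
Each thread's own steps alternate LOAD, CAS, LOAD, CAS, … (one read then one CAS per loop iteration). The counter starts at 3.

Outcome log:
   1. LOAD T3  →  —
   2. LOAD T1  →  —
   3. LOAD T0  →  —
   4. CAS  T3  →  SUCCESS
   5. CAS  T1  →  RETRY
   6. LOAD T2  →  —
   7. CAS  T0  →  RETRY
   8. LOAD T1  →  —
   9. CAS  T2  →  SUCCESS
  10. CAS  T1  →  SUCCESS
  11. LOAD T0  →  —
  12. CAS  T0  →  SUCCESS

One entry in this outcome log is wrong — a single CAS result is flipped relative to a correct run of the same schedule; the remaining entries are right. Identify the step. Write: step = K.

Reference trace:
step 1: T3 LOAD ⇒ load; ctr=3 reg=3
step 2: T1 LOAD ⇒ load; ctr=3 reg=3
step 3: T0 LOAD ⇒ load; ctr=3 reg=3
step 4: T3 CAS ⇒ ok; ctr=4 reg=3
step 5: T1 CAS ⇒ retry; ctr=4 reg=3
step 6: T2 LOAD ⇒ load; ctr=4 reg=4
step 7: T0 CAS ⇒ retry; ctr=4 reg=3
step 8: T1 LOAD ⇒ load; ctr=4 reg=4
step 9: T2 CAS ⇒ ok; ctr=5 reg=4
step 10: T1 CAS ⇒ retry; ctr=5 reg=4
step 11: T0 LOAD ⇒ load; ctr=5 reg=5
step 12: T0 CAS ⇒ ok; ctr=6 reg=5
Flip is step 10.

step = 10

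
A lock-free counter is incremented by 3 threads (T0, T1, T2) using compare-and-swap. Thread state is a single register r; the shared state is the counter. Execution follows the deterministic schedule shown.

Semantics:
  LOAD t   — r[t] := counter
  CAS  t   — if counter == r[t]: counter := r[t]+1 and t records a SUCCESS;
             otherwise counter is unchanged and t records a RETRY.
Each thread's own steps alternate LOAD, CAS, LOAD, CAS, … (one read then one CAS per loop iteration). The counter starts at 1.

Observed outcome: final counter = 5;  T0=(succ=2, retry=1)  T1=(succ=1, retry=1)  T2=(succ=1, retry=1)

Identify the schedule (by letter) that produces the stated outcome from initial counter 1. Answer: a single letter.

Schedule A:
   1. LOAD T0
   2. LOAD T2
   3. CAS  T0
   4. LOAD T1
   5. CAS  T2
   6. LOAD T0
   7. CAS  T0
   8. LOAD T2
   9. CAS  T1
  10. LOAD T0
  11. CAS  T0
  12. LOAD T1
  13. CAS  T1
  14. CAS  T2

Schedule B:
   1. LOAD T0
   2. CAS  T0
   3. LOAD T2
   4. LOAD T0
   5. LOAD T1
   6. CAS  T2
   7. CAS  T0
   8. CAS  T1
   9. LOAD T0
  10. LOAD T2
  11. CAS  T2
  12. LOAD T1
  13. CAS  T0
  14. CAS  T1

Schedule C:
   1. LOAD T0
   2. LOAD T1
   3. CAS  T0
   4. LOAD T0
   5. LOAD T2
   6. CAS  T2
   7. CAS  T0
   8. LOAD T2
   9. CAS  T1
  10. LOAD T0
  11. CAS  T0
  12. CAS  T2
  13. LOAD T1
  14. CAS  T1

Simulating candidate C:
T0 LOAD — after: cnt=1, r=1 — load
T1 LOAD — after: cnt=1, r=1 — load
T0 CAS — after: cnt=2, r=1 — ok
T0 LOAD — after: cnt=2, r=2 — load
T2 LOAD — after: cnt=2, r=2 — load
T2 CAS — after: cnt=3, r=2 — ok
T0 CAS — after: cnt=3, r=2 — retry
T2 LOAD — after: cnt=3, r=3 — load
T1 CAS — after: cnt=3, r=1 — retry
T0 LOAD — after: cnt=3, r=3 — load
T0 CAS — after: cnt=4, r=3 — ok
T2 CAS — after: cnt=4, r=3 — retry
T1 LOAD — after: cnt=4, r=4 — load
T1 CAS — after: cnt=5, r=4 — ok

C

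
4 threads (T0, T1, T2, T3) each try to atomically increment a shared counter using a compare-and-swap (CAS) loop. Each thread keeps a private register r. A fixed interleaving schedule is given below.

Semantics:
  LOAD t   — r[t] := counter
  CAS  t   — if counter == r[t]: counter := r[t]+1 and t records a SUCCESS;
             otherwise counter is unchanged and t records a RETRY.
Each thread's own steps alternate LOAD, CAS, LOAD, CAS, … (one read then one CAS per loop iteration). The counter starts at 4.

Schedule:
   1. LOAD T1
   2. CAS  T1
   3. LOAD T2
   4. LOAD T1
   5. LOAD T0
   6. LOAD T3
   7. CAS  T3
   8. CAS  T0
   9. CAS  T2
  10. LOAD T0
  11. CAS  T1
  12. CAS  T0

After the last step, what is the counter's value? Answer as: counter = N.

counter = 7

1. LOAD T1 → mem=4 r[T1]=4 [LOAD]
2. CAS T1 → mem=5 r[T1]=4 [OK]
3. LOAD T2 → mem=5 r[T2]=5 [LOAD]
4. LOAD T1 → mem=5 r[T1]=5 [LOAD]
5. LOAD T0 → mem=5 r[T0]=5 [LOAD]
6. LOAD T3 → mem=5 r[T3]=5 [LOAD]
7. CAS T3 → mem=6 r[T3]=5 [OK]
8. CAS T0 → mem=6 r[T0]=5 [RETRY]
9. CAS T2 → mem=6 r[T2]=5 [RETRY]
10. LOAD T0 → mem=6 r[T0]=6 [LOAD]
11. CAS T1 → mem=6 r[T1]=5 [RETRY]
12. CAS T0 → mem=7 r[T0]=6 [OK]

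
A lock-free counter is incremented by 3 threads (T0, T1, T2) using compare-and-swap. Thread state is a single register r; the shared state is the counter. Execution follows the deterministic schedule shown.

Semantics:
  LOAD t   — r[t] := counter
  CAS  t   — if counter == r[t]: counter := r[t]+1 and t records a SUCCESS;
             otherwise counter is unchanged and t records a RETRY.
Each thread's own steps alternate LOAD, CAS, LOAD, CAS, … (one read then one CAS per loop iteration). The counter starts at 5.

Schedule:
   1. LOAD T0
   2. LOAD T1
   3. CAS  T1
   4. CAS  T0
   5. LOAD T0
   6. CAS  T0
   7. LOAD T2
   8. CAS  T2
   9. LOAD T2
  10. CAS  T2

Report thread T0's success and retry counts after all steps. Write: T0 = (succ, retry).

T0 = (1, 1)

   1) LOAD T0:  M=5  r_T0=5
   2) LOAD T1:  M=5  r_T1=5
   3) CAS  T1:  M=6  r_T1=5 ✓
   4) CAS  T0:  M=6  r_T0=5 ✗
   5) LOAD T0:  M=6  r_T0=6
   6) CAS  T0:  M=7  r_T0=6 ✓
   7) LOAD T2:  M=7  r_T2=7
   8) CAS  T2:  M=8  r_T2=7 ✓
   9) LOAD T2:  M=8  r_T2=8
  10) CAS  T2:  M=9  r_T2=8 ✓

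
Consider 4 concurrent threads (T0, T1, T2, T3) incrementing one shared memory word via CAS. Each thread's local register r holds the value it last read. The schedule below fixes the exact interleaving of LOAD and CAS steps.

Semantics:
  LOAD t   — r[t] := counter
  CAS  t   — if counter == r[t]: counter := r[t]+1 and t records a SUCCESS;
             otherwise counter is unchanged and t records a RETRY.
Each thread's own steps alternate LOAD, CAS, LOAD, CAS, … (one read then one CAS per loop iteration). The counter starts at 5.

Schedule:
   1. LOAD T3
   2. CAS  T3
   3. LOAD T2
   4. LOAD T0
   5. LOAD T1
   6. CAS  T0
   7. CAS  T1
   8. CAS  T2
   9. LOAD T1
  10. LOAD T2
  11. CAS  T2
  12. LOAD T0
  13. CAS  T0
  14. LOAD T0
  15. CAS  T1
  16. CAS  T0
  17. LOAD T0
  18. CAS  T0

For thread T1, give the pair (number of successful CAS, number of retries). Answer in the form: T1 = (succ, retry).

T3 LOAD — after: cnt=5, r=5 — load
T3 CAS — after: cnt=6, r=5 — ok
T2 LOAD — after: cnt=6, r=6 — load
T0 LOAD — after: cnt=6, r=6 — load
T1 LOAD — after: cnt=6, r=6 — load
T0 CAS — after: cnt=7, r=6 — ok
T1 CAS — after: cnt=7, r=6 — retry
T2 CAS — after: cnt=7, r=6 — retry
T1 LOAD — after: cnt=7, r=7 — load
T2 LOAD — after: cnt=7, r=7 — load
T2 CAS — after: cnt=8, r=7 — ok
T0 LOAD — after: cnt=8, r=8 — load
T0 CAS — after: cnt=9, r=8 — ok
T0 LOAD — after: cnt=9, r=9 — load
T1 CAS — after: cnt=9, r=7 — retry
T0 CAS — after: cnt=10, r=9 — ok
T0 LOAD — after: cnt=10, r=10 — load
T0 CAS — after: cnt=11, r=10 — ok

T1 = (0, 2)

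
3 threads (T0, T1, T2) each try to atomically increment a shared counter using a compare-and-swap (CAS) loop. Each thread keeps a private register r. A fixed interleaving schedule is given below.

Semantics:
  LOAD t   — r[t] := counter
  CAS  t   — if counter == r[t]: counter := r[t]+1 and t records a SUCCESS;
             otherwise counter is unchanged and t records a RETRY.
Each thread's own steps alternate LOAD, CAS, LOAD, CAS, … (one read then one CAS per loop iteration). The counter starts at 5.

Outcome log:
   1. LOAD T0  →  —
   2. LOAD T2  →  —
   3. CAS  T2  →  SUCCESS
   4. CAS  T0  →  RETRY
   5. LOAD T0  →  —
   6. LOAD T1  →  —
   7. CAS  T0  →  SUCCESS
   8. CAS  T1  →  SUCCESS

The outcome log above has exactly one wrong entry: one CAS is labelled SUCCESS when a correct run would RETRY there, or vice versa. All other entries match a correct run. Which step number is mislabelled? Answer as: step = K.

step = 8

Re-executing:
1. LOAD T0 → mem=5 r[T0]=5 [LOAD]
2. LOAD T2 → mem=5 r[T2]=5 [LOAD]
3. CAS T2 → mem=6 r[T2]=5 [OK]
4. CAS T0 → mem=6 r[T0]=5 [RETRY]
5. LOAD T0 → mem=6 r[T0]=6 [LOAD]
6. LOAD T1 → mem=6 r[T1]=6 [LOAD]
7. CAS T0 → mem=7 r[T0]=6 [OK]
8. CAS T1 → mem=7 r[T1]=6 [RETRY]
Log disagrees first at step 8.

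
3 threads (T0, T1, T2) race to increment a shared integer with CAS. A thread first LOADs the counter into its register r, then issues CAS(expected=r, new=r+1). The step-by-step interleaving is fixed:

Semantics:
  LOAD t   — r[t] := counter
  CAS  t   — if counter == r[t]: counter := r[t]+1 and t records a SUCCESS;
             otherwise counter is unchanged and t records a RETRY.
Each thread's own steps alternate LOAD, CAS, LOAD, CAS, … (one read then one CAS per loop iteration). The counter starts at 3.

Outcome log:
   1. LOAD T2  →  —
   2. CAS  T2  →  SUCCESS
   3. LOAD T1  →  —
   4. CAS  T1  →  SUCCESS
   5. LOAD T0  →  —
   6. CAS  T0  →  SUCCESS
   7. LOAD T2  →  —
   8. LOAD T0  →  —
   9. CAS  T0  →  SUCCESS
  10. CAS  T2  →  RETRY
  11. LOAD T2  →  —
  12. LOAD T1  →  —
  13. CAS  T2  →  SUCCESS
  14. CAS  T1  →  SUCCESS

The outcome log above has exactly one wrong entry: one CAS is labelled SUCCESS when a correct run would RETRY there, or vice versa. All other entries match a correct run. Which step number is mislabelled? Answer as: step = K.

Re-executing:
T2 LOAD — after: cnt=3, r=3 — load
T2 CAS — after: cnt=4, r=3 — ok
T1 LOAD — after: cnt=4, r=4 — load
T1 CAS — after: cnt=5, r=4 — ok
T0 LOAD — after: cnt=5, r=5 — load
T0 CAS — after: cnt=6, r=5 — ok
T2 LOAD — after: cnt=6, r=6 — load
T0 LOAD — after: cnt=6, r=6 — load
T0 CAS — after: cnt=7, r=6 — ok
T2 CAS — after: cnt=7, r=6 — retry
T2 LOAD — after: cnt=7, r=7 — load
T1 LOAD — after: cnt=7, r=7 — load
T2 CAS — after: cnt=8, r=7 — ok
T1 CAS — after: cnt=8, r=7 — retry
Mismatch at 14.

step = 14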